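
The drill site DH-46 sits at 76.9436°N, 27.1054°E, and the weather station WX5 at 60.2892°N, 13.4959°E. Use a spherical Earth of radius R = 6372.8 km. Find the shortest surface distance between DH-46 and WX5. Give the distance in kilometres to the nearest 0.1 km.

1921.1 km

Δφ = -16.6544°,  Δλ = -13.6095°
a = sin²(Δφ/2) + cos φ₁ cos φ₂ sin²(Δλ/2) = 0.022546
c = 2·arcsin(√a) = 0.301450 rad = 17.2718°
d = R·c = 6372.8 × 0.301450 = 1921.1 km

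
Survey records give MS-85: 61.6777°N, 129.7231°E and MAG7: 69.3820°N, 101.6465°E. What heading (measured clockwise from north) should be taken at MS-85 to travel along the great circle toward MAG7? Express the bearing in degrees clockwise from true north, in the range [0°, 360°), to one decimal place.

Δλ = -28.0766°
y = sin Δλ · cos φ₂ = -0.165733
x = cos φ₁ sin φ₂ − sin φ₁ cos φ₂ cos Δλ = 0.170540
θ = atan2(y, x) = -44.1811° → 315.8189° (mod 360°)

315.8°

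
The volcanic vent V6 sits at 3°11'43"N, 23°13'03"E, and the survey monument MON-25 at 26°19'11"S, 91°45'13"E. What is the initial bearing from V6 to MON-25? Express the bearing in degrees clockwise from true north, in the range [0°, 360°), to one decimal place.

118.9°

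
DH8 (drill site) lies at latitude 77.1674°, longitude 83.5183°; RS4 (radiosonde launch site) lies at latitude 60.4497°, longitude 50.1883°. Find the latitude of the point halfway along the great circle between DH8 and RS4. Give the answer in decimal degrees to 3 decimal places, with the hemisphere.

69.504°N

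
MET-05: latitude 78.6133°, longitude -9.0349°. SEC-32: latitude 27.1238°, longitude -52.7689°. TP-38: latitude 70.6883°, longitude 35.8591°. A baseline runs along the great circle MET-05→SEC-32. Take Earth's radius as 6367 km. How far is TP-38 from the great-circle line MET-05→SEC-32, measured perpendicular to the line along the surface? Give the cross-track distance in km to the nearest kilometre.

1195 km

δ₁₃ = central angle MET-05→TP-38 = 0.239691 rad  (haversine)
θ₁₃ = bearing MET-05→TP-38 = 100.520°,  θ₁₂ = bearing MET-05→SEC-32 = 228.706°
dₓₜ = R·arcsin(sin δ₁₃ · sin(θ₁₃ − θ₁₂)) = 6367·arcsin(0.23740·sin(-128.186°)) = -1195.090 km
|dₓₜ| = 1195.090 km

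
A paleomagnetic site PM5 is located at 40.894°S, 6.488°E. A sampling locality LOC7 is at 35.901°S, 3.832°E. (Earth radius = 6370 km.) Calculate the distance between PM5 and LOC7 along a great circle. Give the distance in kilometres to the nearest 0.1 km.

601.3 km

Δφ = 4.9930°,  Δλ = -2.6560°
a = sin²(Δφ/2) + cos φ₁ cos φ₂ sin²(Δλ/2) = 0.002226
c = 2·arcsin(√a) = 0.094401 rad = 5.4088°
d = R·c = 6370 × 0.094401 = 601.3 km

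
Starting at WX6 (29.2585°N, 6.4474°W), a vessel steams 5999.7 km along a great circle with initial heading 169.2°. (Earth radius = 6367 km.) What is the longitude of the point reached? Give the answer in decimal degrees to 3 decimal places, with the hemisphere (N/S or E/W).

3.099°E

δ = d/R = 5999.7/6367 = 0.942312 rad
φ₂ = arcsin(sin φ₁ cos δ + cos φ₁ sin δ cos θ)
   = arcsin(0.48875·0.58792 + 0.87242·0.80892·-0.98229) = -23.94591°
λ₂ = λ₁ + atan2(sin θ sin δ cos φ₁, cos δ − sin φ₁ sin φ₂) = 3.09930°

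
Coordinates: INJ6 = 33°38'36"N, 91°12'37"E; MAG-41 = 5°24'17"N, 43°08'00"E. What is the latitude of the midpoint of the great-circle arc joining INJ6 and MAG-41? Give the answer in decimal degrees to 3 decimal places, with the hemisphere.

21.204°N

INJ6: φ = +33.64333°, λ = +91.21028°
MAG-41: φ = +5.40472°, λ = +43.13333°
Bx = cos φ₂ cos Δλ = 0.665162,  By = cos φ₂ sin Δλ = -0.740735
φₘ = atan2(sin φ₁ + sin φ₂, √((cos φ₁ + Bx)² + By²)) = 21.20411°
λₘ = λ₁ + atan2(By, cos φ₁ + Bx) = 64.89358°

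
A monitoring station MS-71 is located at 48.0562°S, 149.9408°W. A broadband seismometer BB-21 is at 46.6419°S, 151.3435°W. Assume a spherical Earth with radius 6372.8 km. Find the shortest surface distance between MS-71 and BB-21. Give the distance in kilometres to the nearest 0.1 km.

189.5 km

Δφ = 1.4143°,  Δλ = -1.4027°
a = sin²(Δφ/2) + cos φ₁ cos φ₂ sin²(Δλ/2) = 0.000221
c = 2·arcsin(√a) = 0.029738 rad = 1.7039°
d = R·c = 6372.8 × 0.029738 = 189.5 km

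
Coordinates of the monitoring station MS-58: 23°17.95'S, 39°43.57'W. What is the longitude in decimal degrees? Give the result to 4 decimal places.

39° + 43.57′/60 = 39 + 0.72617 = 39.7262°

39.7262°W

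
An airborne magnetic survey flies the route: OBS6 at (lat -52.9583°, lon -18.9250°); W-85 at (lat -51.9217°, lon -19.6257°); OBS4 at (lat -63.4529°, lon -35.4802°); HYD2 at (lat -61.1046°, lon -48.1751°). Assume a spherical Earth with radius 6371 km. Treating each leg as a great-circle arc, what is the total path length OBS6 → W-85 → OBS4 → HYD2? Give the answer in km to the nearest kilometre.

2412 km

OBS6→W-85: c = 0.019568 rad, d = 124.67 km
W-85→OBS4: c = 0.248306 rad, d = 1581.96 km
OBS4→HYD2: c = 0.110684 rad, d = 705.17 km
Total = 124.67 + 1581.96 + 705.17 = 2411.79 km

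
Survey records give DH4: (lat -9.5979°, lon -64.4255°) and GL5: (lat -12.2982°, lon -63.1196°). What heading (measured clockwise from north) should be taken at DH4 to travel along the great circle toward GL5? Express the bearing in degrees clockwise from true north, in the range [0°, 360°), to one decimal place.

154.7°

Δλ = 1.3059°
y = sin Δλ · cos φ₂ = 0.022267
x = cos φ₁ sin φ₂ − sin φ₁ cos φ₂ cos Δλ = -0.047154
θ = atan2(y, x) = 154.7221° → 154.7221° (mod 360°)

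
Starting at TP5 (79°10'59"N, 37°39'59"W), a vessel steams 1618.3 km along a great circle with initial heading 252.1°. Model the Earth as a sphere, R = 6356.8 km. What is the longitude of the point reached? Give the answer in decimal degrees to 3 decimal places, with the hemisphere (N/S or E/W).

TP5: φ = +79.18306°, λ = -37.66639°
δ = d/R = 1618.3/6356.8 = 0.254578 rad
φ₂ = arcsin(sin φ₁ cos δ + cos φ₁ sin δ cos θ)
   = arcsin(0.98223·0.96777 + 0.18767·0.25184·-0.30736) = 69.39807°
λ₂ = λ₁ + atan2(sin θ sin δ cos φ₁, cos δ − sin φ₁ sin φ₂) = -80.59287°

80.593°W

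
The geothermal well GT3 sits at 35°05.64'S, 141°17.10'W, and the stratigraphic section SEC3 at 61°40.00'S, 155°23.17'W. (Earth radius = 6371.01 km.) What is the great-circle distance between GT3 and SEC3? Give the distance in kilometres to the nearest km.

3117 km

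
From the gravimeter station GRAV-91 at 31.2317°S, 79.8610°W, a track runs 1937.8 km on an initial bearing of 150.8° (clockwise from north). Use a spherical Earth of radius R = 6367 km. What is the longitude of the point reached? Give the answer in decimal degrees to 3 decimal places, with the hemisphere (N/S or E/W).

δ = d/R = 1937.8/6367 = 0.304351 rad
φ₂ = arcsin(sin φ₁ cos δ + cos φ₁ sin δ cos θ)
   = arcsin(-0.51850·0.95404 + 0.85508·0.29967·-0.87292) = -45.91859°
λ₂ = λ₁ + atan2(sin θ sin δ cos φ₁, cos δ − sin φ₁ sin φ₂) = -67.72972°

67.730°W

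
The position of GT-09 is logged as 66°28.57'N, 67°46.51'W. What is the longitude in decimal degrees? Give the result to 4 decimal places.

67.7752°W

67° + 46.51′/60 = 67 + 0.77517 = 67.7752°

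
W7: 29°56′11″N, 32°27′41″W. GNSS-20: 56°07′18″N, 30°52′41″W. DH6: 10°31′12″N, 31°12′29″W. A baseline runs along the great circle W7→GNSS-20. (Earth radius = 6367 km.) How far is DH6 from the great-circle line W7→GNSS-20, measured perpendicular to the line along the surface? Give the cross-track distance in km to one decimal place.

W7: φ = +29.93639°, λ = -32.46139°
GNSS-20: φ = +56.12167°, λ = -30.87806°
DH6: φ = +10.52000°, λ = -31.20806°
δ₁₃ = central angle W7→DH6 = 0.339493 rad  (haversine)
θ₁₃ = bearing W7→DH6 = 176.297°,  θ₁₂ = bearing W7→GNSS-20 = 1.999°
dₓₜ = R·arcsin(sin δ₁₃ · sin(θ₁₃ − θ₁₂)) = 6367·arcsin(0.33301·sin(174.299°)) = 210.669 km
|dₓₜ| = 210.669 km

210.7 km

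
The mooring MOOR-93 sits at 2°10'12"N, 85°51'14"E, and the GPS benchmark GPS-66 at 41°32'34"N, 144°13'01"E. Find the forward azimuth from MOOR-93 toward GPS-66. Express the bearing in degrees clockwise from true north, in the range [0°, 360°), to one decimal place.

44.5°

MOOR-93: φ = +2.17000°, λ = +85.85389°
GPS-66: φ = +41.54278°, λ = +144.21694°
Δλ = 58.3631°
y = sin Δλ · cos φ₂ = 0.637231
x = cos φ₁ sin φ₂ − sin φ₁ cos φ₂ cos Δλ = 0.647838
θ = atan2(y, x) = 44.5271° → 44.5271° (mod 360°)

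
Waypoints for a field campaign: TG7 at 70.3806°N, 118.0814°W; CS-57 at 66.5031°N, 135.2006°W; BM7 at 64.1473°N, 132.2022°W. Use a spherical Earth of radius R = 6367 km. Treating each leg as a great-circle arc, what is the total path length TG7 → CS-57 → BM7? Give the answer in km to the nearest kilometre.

TG7→CS-57: c = 0.128309 rad, d = 816.94 km
CS-57→BM7: c = 0.046548 rad, d = 296.37 km
Total = 816.94 + 296.37 = 1113.32 km

1113 km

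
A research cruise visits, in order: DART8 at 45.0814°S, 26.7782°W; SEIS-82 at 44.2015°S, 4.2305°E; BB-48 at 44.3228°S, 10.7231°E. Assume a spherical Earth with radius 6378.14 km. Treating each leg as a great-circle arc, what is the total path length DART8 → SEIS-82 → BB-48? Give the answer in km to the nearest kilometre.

DART8→SEIS-82: c = 0.383019 rad, d = 2442.95 km
SEIS-82→BB-48: c = 0.081159 rad, d = 517.64 km
Total = 2442.95 + 517.64 = 2960.59 km

2961 km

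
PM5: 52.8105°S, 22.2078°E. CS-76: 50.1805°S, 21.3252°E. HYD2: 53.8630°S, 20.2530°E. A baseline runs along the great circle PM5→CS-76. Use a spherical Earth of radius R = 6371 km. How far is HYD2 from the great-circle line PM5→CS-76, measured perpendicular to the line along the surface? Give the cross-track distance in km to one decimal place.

δ₁₃ = central angle PM5→HYD2 = 0.027429 rad  (haversine)
θ₁₃ = bearing PM5→HYD2 = 227.178°,  θ₁₂ = bearing PM5→CS-76 = 347.852°
dₓₜ = R·arcsin(sin δ₁₃ · sin(θ₁₃ − θ₁₂)) = 6371·arcsin(0.02743·sin(-120.674°)) = -150.295 km
|dₓₜ| = 150.295 km

150.3 km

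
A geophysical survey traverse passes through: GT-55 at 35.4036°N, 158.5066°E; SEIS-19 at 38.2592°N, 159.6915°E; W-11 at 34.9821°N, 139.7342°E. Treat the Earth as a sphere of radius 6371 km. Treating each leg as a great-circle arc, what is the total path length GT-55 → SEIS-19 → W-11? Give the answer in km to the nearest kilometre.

2149 km

GT-55→SEIS-19: c = 0.052515 rad, d = 334.57 km
SEIS-19→W-11: c = 0.284758 rad, d = 1814.19 km
Total = 334.57 + 1814.19 = 2148.77 km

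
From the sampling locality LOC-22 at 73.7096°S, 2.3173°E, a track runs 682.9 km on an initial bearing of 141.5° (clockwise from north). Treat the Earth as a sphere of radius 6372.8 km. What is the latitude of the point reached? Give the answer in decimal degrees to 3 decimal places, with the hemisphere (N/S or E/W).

δ = d/R = 682.9/6372.8 = 0.107159 rad
φ₂ = arcsin(sin φ₁ cos δ + cos φ₁ sin δ cos θ)
   = arcsin(-0.95985·0.99426 + 0.28051·0.10695·-0.78261) = -77.91162°
λ₂ = λ₁ + atan2(sin θ sin δ cos φ₁, cos δ − sin φ₁ sin φ₂) = 20.85485°

77.912°S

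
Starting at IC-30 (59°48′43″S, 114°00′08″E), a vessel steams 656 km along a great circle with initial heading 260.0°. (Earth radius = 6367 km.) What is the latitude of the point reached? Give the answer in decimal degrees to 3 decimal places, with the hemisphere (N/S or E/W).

IC-30: φ = -59.81194°, λ = +114.00222°
δ = d/R = 656/6367 = 0.103031 rad
φ₂ = arcsin(sin φ₁ cos δ + cos φ₁ sin δ cos θ)
   = arcsin(-0.86438·0.99470 + 0.50284·0.10285·-0.17365) = -60.31675°
λ₂ = λ₁ + atan2(sin θ sin δ cos φ₁, cos δ − sin φ₁ sin φ₂) = 102.19996°

60.317°S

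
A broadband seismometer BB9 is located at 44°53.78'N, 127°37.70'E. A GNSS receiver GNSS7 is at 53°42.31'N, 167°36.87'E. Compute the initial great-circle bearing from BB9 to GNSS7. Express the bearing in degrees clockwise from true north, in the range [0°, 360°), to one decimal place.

56.6°

BB9: φ = +44.89633°, λ = +127.62833°
GNSS7: φ = +53.70517°, λ = +167.61450°
Δλ = 39.9862°
y = sin Δλ · cos φ₂ = 0.380383
x = cos φ₁ sin φ₂ − sin φ₁ cos φ₂ cos Δλ = 0.250822
θ = atan2(y, x) = 56.5994° → 56.5994° (mod 360°)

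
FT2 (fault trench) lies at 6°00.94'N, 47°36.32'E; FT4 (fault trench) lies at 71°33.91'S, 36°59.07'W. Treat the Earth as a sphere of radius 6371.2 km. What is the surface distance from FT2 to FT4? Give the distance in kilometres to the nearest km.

10453 km

FT2: φ = +6.01567°, λ = +47.60533°
FT4: φ = -71.56517°, λ = -36.98450°
Δφ = -77.5808°,  Δλ = -84.5898°
a = sin²(Δφ/2) + cos φ₁ cos φ₂ sin²(Δλ/2) = 0.534886
c = 2·arcsin(√a) = 1.640624 rad = 94.0009°
d = R·c = 6371.2 × 1.640624 = 10452.7 km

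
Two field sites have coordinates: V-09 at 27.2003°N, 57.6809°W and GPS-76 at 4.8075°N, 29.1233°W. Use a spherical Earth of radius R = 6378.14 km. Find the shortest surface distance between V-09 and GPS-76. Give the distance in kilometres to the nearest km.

Δφ = -22.3928°,  Δλ = 28.5576°
a = sin²(Δφ/2) + cos φ₁ cos φ₂ sin²(Δλ/2) = 0.091617
c = 2·arcsin(√a) = 0.615013 rad = 35.2377°
d = R·c = 6378.14 × 0.615013 = 3922.6 km

3923 km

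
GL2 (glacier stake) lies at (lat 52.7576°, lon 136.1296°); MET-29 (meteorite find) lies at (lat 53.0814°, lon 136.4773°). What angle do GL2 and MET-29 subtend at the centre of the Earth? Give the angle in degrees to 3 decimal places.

Δφ = 0.3238°,  Δλ = 0.3477°
a = sin²(Δφ/2) + cos φ₁ cos φ₂ sin²(Δλ/2) = 0.000011
c = 2·arcsin(√a) = 0.006732 rad = 0.3857°

0.386°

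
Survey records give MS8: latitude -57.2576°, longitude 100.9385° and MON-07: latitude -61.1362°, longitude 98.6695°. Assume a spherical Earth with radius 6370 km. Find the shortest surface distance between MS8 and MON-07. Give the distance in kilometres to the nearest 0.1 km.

450.1 km

Δφ = -3.8786°,  Δλ = -2.2690°
a = sin²(Δφ/2) + cos φ₁ cos φ₂ sin²(Δλ/2) = 0.001248
c = 2·arcsin(√a) = 0.070656 rad = 4.0483°
d = R·c = 6370 × 0.070656 = 450.1 km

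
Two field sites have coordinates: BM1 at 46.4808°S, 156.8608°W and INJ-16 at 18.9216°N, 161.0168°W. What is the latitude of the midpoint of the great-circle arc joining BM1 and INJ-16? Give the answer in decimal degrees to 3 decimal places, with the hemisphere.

13.788°S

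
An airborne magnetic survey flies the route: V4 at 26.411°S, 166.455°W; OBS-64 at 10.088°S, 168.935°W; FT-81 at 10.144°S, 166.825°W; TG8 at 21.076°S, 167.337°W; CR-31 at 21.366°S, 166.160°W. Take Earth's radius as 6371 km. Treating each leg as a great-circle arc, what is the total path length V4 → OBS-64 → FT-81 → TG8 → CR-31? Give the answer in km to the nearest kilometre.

V4→OBS-64: c = 0.287814 rad, d = 1833.66 km
OBS-64→FT-81: c = 0.036267 rad, d = 231.06 km
FT-81→TG8: c = 0.190993 rad, d = 1216.81 km
TG8→CR-31: c = 0.019807 rad, d = 126.19 km
Total = 1833.66 + 231.06 + 1216.81 + 126.19 = 3407.73 km

3408 km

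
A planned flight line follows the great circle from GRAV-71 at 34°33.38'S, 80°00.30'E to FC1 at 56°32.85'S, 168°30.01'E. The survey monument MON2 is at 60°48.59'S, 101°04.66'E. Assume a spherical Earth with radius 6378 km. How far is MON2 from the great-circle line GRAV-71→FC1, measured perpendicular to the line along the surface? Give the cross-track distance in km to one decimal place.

987.9 km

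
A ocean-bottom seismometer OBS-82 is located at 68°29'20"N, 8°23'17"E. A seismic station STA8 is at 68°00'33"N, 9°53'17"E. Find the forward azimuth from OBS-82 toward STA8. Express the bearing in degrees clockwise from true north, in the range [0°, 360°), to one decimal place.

130.1°

OBS-82: φ = +68.48889°, λ = +8.38806°
STA8: φ = +68.00917°, λ = +9.88806°
Δλ = 1.5000°
y = sin Δλ · cos φ₂ = 0.009802
x = cos φ₁ sin φ₂ − sin φ₁ cos φ₂ cos Δλ = -0.008253
θ = atan2(y, x) = 130.0968° → 130.0968° (mod 360°)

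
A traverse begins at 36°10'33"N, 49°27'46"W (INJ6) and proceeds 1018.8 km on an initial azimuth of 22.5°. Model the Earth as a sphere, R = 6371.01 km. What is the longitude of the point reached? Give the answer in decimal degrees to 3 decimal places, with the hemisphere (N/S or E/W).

44.558°W

INJ6: φ = +36.17583°, λ = -49.46278°
δ = d/R = 1018.8/6371.01 = 0.159912 rad
φ₂ = arcsin(sin φ₁ cos δ + cos φ₁ sin δ cos θ)
   = arcsin(0.59027·0.98724 + 0.80721·0.15923·0.92388) = 44.54612°
λ₂ = λ₁ + atan2(sin θ sin δ cos φ₁, cos δ − sin φ₁ sin φ₂) = -44.55796°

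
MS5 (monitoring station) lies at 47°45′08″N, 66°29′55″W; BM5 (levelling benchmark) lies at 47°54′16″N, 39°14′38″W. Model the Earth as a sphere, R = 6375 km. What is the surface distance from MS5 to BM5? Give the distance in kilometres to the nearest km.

2025 km

MS5: φ = +47.75222°, λ = -66.49861°
BM5: φ = +47.90444°, λ = -39.24389°
Δφ = 0.1522°,  Δλ = 27.2547°
a = sin²(Δφ/2) + cos φ₁ cos φ₂ sin²(Δλ/2) = 0.025021
c = 2·arcsin(√a) = 0.317695 rad = 18.2026°
d = R·c = 6375 × 0.317695 = 2025.3 km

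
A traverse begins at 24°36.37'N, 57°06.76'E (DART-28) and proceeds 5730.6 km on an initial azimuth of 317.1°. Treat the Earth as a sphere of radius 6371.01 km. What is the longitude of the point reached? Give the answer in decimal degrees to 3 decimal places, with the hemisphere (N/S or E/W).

DART-28: φ = +24.60617°, λ = +57.11267°
δ = d/R = 5730.6/6371.01 = 0.899481 rad
φ₂ = arcsin(sin φ₁ cos δ + cos φ₁ sin δ cos θ)
   = arcsin(0.41638·0.62202 + 0.90919·0.78300·0.73254) = 51.30565°
λ₂ = λ₁ + atan2(sin θ sin δ cos φ₁, cos δ − sin φ₁ sin φ₂) = -1.38133°

1.381°W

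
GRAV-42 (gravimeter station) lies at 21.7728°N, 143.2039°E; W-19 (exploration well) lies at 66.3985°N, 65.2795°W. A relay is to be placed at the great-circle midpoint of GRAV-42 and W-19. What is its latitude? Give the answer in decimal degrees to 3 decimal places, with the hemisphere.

Bx = cos φ₂ cos Δλ = -0.351910,  By = cos φ₂ sin Δλ = 0.190940
φₘ = atan2(sin φ₁ + sin φ₂, √((cos φ₁ + Bx)² + By²)) = 64.73484°
λₘ = λ₁ + atan2(By, cos φ₁ + Bx) = 161.52154°

64.735°N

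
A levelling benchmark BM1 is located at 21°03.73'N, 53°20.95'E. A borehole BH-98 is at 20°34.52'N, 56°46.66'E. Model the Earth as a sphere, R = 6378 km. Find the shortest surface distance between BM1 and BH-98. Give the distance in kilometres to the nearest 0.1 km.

360.8 km

BM1: φ = +21.06217°, λ = +53.34917°
BH-98: φ = +20.57533°, λ = +56.77767°
Δφ = -0.4868°,  Δλ = 3.4285°
a = sin²(Δφ/2) + cos φ₁ cos φ₂ sin²(Δλ/2) = 0.000800
c = 2·arcsin(√a) = 0.056572 rad = 3.2413°
d = R·c = 6378 × 0.056572 = 360.8 km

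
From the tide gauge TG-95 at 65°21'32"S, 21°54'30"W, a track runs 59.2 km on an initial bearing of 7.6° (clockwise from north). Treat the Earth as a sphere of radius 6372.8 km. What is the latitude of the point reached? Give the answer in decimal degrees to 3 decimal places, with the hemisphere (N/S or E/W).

TG-95: φ = -65.35889°, λ = -21.90833°
δ = d/R = 59.2/6372.8 = 0.009289 rad
φ₂ = arcsin(sin φ₁ cos δ + cos φ₁ sin δ cos θ)
   = arcsin(-0.90894·0.99996 + 0.41693·0.00929·0.99122) = -64.83122°
λ₂ = λ₁ + atan2(sin θ sin δ cos φ₁, cos δ − sin φ₁ sin φ₂) = -21.74282°

64.831°S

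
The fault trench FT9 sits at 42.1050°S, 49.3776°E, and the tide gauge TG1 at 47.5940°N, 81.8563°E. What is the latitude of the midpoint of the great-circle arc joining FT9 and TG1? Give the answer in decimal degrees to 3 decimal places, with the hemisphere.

Bx = cos φ₂ cos Δλ = 0.568901,  By = cos φ₂ sin Δλ = 0.362132
φₘ = atan2(sin φ₁ + sin φ₂, √((cos φ₁ + Bx)² + By²)) = 2.85809°
λₘ = λ₁ + atan2(By, cos φ₁ + Bx) = 64.82119°

2.858°N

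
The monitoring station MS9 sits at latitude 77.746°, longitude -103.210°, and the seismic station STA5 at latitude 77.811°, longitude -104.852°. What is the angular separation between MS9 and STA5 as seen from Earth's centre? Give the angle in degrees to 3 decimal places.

0.354°

Δφ = 0.0650°,  Δλ = -1.6420°
a = sin²(Δφ/2) + cos φ₁ cos φ₂ sin²(Δλ/2) = 0.000010
c = 2·arcsin(√a) = 0.006172 rad = 0.3536°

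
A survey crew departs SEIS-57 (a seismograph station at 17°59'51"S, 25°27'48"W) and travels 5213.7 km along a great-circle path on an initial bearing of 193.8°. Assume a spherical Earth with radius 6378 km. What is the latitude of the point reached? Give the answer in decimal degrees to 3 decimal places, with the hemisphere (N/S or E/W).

SEIS-57: φ = -17.99750°, λ = -25.46333°
δ = d/R = 5213.7/6378 = 0.817451 rad
φ₂ = arcsin(sin φ₁ cos δ + cos φ₁ sin δ cos θ)
   = arcsin(-0.30898·0.68408 + 0.95107·0.72940·-0.97113) = -62.25826°
λ₂ = λ₁ + atan2(sin θ sin δ cos φ₁, cos δ − sin φ₁ sin φ₂) = -47.41195°

62.258°S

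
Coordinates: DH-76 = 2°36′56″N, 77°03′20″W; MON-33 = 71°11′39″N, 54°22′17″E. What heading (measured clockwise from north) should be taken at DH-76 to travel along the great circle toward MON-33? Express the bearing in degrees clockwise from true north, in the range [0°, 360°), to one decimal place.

14.2°

DH-76: φ = +2.61556°, λ = -77.05556°
MON-33: φ = +71.19417°, λ = +54.37139°
Δλ = 131.4269°
y = sin Δλ · cos φ₂ = 0.241707
x = cos φ₁ sin φ₂ − sin φ₁ cos φ₂ cos Δλ = 0.955364
θ = atan2(y, x) = 14.1979° → 14.1979° (mod 360°)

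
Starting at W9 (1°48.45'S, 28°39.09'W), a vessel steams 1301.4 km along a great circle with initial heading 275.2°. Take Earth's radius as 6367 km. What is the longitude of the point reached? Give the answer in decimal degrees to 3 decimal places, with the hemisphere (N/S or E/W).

40.315°W

W9: φ = -1.80750°, λ = -28.65150°
δ = d/R = 1301.4/6367 = 0.204398 rad
φ₂ = arcsin(sin φ₁ cos δ + cos φ₁ sin δ cos θ)
   = arcsin(-0.03154·0.97918 + 0.99950·0.20298·0.09063) = -0.71609°
λ₂ = λ₁ + atan2(sin θ sin δ cos φ₁, cos δ − sin φ₁ sin φ₂) = -40.31467°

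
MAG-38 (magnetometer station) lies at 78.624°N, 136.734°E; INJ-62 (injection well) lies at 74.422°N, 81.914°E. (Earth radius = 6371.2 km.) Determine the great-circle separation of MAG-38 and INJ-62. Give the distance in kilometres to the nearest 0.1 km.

1431.6 km

Δφ = -4.2020°,  Δλ = -54.8200°
a = sin²(Δφ/2) + cos φ₁ cos φ₂ sin²(Δλ/2) = 0.012570
c = 2·arcsin(√a) = 0.224704 rad = 12.8746°
d = R·c = 6371.2 × 0.224704 = 1431.6 km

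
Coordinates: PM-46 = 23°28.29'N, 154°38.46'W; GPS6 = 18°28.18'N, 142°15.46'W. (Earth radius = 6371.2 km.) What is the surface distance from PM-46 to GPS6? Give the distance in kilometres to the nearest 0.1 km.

1400.1 km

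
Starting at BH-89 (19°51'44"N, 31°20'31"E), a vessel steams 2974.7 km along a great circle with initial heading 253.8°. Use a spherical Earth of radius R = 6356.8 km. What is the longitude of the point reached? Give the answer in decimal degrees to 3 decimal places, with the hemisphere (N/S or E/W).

5.190°E

BH-89: φ = +19.86222°, λ = +31.34194°
δ = d/R = 2974.7/6356.8 = 0.467956 rad
φ₂ = arcsin(sin φ₁ cos δ + cos φ₁ sin δ cos θ)
   = arcsin(0.33976·0.89249 + 0.94051·0.45106·-0.27899) = 10.65392°
λ₂ = λ₁ + atan2(sin θ sin δ cos φ₁, cos δ − sin φ₁ sin φ₂) = 5.19018°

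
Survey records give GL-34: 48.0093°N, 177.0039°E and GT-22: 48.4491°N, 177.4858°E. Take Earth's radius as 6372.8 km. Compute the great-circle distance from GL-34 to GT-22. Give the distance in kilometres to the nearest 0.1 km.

60.6 km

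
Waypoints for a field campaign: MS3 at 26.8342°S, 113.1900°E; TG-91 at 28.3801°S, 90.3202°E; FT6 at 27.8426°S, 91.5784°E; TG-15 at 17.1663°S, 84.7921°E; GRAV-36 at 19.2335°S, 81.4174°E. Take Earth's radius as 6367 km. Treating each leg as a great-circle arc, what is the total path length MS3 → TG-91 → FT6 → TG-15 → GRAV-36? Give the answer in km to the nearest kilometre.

MS3→TG-91: c = 0.354207 rad, d = 2255.24 km
TG-91→FT6: c = 0.021521 rad, d = 137.03 km
FT6→TG-15: c = 0.215964 rad, d = 1375.04 km
TG-15→GRAV-36: c = 0.066573 rad, d = 423.87 km
Total = 2255.24 + 137.03 + 1375.04 + 423.87 = 4191.17 km

4191 km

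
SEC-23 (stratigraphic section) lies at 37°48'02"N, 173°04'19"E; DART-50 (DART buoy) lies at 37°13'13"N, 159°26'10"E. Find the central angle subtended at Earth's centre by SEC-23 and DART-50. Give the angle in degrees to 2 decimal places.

10.82°

SEC-23: φ = +37.80056°, λ = +173.07194°
DART-50: φ = +37.22028°, λ = +159.43611°
Δφ = -0.5803°,  Δλ = -13.6358°
a = sin²(Δφ/2) + cos φ₁ cos φ₂ sin²(Δλ/2) = 0.008893
c = 2·arcsin(√a) = 0.188888 rad = 10.8225°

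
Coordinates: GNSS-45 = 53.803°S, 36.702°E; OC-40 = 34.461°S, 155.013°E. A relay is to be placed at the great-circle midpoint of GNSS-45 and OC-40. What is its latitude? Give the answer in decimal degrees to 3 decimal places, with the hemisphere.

Bx = cos φ₂ cos Δλ = -0.391031,  By = cos φ₂ sin Δλ = 0.725889
φₘ = atan2(sin φ₁ + sin φ₂, √((cos φ₁ + Bx)² + By²)) = -61.26125°
λₘ = λ₁ + atan2(By, cos φ₁ + Bx) = 111.33210°

61.261°S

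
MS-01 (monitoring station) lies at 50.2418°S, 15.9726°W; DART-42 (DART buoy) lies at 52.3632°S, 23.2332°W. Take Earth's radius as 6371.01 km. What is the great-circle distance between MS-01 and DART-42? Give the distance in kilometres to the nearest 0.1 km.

556.8 km

Δφ = -2.1214°,  Δλ = -7.2606°
a = sin²(Δφ/2) + cos φ₁ cos φ₂ sin²(Δλ/2) = 0.001908
c = 2·arcsin(√a) = 0.087399 rad = 5.0076°
d = R·c = 6371.01 × 0.087399 = 556.8 km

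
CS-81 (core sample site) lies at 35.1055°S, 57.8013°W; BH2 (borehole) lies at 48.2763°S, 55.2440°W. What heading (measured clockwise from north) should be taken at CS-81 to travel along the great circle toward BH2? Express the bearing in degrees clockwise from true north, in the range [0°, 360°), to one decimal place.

Δλ = 2.5573°
y = sin Δλ · cos φ₂ = 0.029695
x = cos φ₁ sin φ₂ − sin φ₁ cos φ₂ cos Δλ = -0.228236
θ = atan2(y, x) = 172.5870° → 172.5870° (mod 360°)

172.6°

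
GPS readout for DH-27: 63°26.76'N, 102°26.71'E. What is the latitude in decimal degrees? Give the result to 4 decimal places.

63.4460°N

63° + 26.76′/60 = 63 + 0.44600 = 63.4460°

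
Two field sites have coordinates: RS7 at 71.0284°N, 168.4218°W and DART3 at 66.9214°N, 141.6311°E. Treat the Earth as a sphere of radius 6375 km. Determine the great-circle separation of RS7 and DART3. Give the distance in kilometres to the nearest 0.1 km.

Δφ = -4.1070°,  Δλ = -49.9471°
a = sin²(Δφ/2) + cos φ₁ cos φ₂ sin²(Δλ/2) = 0.024000
c = 2·arcsin(√a) = 0.311091 rad = 17.8242°
d = R·c = 6375 × 0.311091 = 1983.2 km

1983.2 km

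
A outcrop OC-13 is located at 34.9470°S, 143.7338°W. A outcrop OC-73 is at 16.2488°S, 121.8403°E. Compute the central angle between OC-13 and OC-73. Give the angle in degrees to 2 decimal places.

Δφ = 18.6982°,  Δλ = -94.4259°
a = sin²(Δφ/2) + cos φ₁ cos φ₂ sin²(Δλ/2) = 0.450224
c = 2·arcsin(√a) = 1.471079 rad = 84.2866°

84.29°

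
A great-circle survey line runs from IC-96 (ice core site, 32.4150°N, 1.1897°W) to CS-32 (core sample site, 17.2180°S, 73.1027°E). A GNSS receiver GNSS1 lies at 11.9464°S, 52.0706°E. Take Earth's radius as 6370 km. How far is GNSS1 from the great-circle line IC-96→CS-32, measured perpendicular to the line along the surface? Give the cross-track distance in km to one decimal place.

925.7 km

δ₁₃ = central angle IC-96→GNSS1 = 1.177668 rad  (haversine)
θ₁₃ = bearing IC-96→GNSS1 = 121.924°,  θ₁₂ = bearing IC-96→CS-32 = 112.905°
dₓₜ = R·arcsin(sin δ₁₃ · sin(θ₁₃ − θ₁₂)) = 6370·arcsin(0.92372·sin(9.019°)) = 925.670 km
|dₓₜ| = 925.670 km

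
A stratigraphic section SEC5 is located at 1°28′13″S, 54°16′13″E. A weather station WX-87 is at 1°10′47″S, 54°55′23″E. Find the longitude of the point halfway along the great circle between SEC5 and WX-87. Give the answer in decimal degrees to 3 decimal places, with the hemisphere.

SEC5: φ = -1.47028°, λ = +54.27028°
WX-87: φ = -1.17972°, λ = +54.92306°
Bx = cos φ₂ cos Δλ = 0.999723,  By = cos φ₂ sin Δλ = 0.011390
φₘ = atan2(sin φ₁ + sin φ₂, √((cos φ₁ + Bx)² + By²)) = -1.32502°
λₘ = λ₁ + atan2(By, cos φ₁ + Bx) = 54.59669°

54.597°E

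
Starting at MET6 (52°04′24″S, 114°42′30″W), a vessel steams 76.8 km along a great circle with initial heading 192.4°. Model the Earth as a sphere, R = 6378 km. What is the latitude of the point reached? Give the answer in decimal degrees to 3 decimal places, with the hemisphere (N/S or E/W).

52.747°S

MET6: φ = -52.07333°, λ = -114.70833°
δ = d/R = 76.8/6378 = 0.012041 rad
φ₂ = arcsin(sin φ₁ cos δ + cos φ₁ sin δ cos θ)
   = arcsin(-0.78880·0.99993 + 0.61465·0.01204·-0.97667) = -52.74691°
λ₂ = λ₁ + atan2(sin θ sin δ cos φ₁, cos δ − sin φ₁ sin φ₂) = -114.95307°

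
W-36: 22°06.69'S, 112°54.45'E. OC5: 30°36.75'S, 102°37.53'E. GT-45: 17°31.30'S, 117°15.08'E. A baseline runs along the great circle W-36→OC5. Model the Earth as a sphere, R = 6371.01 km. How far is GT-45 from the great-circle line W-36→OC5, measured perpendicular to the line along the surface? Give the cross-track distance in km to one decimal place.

31.8 km

W-36: φ = -22.11150°, λ = +112.90750°
OC5: φ = -30.61250°, λ = +102.62550°
GT-45: φ = -17.52167°, λ = +117.25133°
δ₁₃ = central angle W-36→GT-45 = 0.107240 rad  (haversine)
θ₁₃ = bearing W-36→GT-45 = 42.439°,  θ₁₂ = bearing W-36→OC5 = 225.110°
dₓₜ = R·arcsin(sin δ₁₃ · sin(θ₁₃ − θ₁₂)) = 6371.01·arcsin(0.10703·sin(-182.671°)) = 31.776 km
|dₓₜ| = 31.776 km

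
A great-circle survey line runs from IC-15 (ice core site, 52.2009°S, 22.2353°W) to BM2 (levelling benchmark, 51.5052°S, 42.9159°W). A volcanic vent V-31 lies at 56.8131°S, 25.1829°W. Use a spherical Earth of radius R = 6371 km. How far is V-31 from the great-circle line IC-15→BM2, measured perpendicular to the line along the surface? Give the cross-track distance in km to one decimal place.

δ₁₃ = central angle IC-15→V-31 = 0.085841 rad  (haversine)
θ₁₃ = bearing IC-15→V-31 = 199.166°,  θ₁₂ = bearing IC-15→BM2 = 264.918°
dₓₜ = R·arcsin(sin δ₁₃ · sin(θ₁₃ − θ₁₂)) = 6371·arcsin(0.08574·sin(-65.752°)) = -498.540 km
|dₓₜ| = 498.540 km

498.5 km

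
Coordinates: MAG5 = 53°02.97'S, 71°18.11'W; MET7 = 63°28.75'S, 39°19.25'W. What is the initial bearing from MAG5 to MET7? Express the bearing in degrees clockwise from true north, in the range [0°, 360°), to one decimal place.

134.8°

MAG5: φ = -53.04950°, λ = -71.30183°
MET7: φ = -63.47917°, λ = -39.32083°
Δλ = 31.9810°
y = sin Δλ · cos φ₂ = 0.236496
x = cos φ₁ sin φ₂ − sin φ₁ cos φ₂ cos Δλ = -0.235188
θ = atan2(y, x) = 134.8412° → 134.8412° (mod 360°)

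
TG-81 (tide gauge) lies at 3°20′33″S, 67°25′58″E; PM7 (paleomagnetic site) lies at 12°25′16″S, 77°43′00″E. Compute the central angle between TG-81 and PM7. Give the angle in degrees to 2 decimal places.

13.64°

TG-81: φ = -3.34250°, λ = +67.43278°
PM7: φ = -12.42111°, λ = +77.71667°
Δφ = -9.0786°,  Δλ = 10.2839°
a = sin²(Δφ/2) + cos φ₁ cos φ₂ sin²(Δλ/2) = 0.014095
c = 2·arcsin(√a) = 0.238003 rad = 13.6366°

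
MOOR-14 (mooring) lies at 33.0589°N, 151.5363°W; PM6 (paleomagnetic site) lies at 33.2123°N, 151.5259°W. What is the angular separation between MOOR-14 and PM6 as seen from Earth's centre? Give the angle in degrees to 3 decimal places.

Δφ = 0.1534°,  Δλ = 0.0104°
a = sin²(Δφ/2) + cos φ₁ cos φ₂ sin²(Δλ/2) = 0.000002
c = 2·arcsin(√a) = 0.002682 rad = 0.1536°

0.154°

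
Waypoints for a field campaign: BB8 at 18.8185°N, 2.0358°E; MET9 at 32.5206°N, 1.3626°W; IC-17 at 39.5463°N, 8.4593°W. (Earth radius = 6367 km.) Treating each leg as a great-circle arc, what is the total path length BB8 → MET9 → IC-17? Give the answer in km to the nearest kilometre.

2567 km

BB8→MET9: c = 0.245002 rad, d = 1559.93 km
MET9→IC-17: c = 0.158214 rad, d = 1007.35 km
Total = 1559.93 + 1007.35 = 2567.27 km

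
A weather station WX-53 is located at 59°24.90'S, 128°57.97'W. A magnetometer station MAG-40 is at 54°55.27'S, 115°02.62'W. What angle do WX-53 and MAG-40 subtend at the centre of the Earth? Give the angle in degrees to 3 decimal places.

WX-53: φ = -59.41500°, λ = -128.96617°
MAG-40: φ = -54.92117°, λ = -115.04367°
Δφ = 4.4938°,  Δλ = 13.9225°
a = sin²(Δφ/2) + cos φ₁ cos φ₂ sin²(Δλ/2) = 0.005832
c = 2·arcsin(√a) = 0.152890 rad = 8.7599°

8.760°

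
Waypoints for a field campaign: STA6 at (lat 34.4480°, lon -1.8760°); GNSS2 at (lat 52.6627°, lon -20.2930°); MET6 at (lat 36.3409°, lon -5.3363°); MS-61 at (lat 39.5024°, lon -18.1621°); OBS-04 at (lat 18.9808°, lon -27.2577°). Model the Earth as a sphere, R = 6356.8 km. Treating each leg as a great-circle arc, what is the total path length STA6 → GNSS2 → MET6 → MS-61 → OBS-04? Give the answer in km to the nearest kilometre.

STA6→GNSS2: c = 0.391663 rad, d = 2489.73 km
GNSS2→MET6: c = 0.338821 rad, d = 2153.82 km
MET6→MS-61: c = 0.184813 rad, d = 1174.82 km
MS-61→OBS-04: c = 0.383487 rad, d = 2437.75 km
Total = 2489.73 + 2153.82 + 1174.82 + 2437.75 = 8256.11 km

8256 km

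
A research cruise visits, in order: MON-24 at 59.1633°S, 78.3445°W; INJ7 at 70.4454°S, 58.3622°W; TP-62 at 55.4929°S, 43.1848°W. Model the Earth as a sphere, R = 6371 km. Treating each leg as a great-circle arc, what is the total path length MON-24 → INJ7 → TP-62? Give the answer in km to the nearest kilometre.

3374 km

MON-24→INJ7: c = 0.244133 rad, d = 1555.37 km
INJ7→TP-62: c = 0.285481 rad, d = 1818.80 km
Total = 1555.37 + 1818.80 = 3374.17 km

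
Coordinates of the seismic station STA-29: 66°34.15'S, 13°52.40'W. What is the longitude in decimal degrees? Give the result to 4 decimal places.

13.8733°W

13° + 52.40′/60 = 13 + 0.87333 = 13.8733°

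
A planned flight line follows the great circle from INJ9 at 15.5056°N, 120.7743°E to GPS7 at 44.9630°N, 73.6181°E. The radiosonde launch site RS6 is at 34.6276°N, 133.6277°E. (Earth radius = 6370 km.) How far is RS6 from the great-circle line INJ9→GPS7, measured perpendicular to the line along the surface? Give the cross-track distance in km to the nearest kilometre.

2356 km

δ₁₃ = central angle INJ9→RS6 = 0.389880 rad  (haversine)
θ₁₃ = bearing INJ9→RS6 = 28.791°,  θ₁₂ = bearing INJ9→GPS7 = 316.792°
dₓₜ = R·arcsin(sin δ₁₃ · sin(θ₁₃ − θ₁₂)) = 6370·arcsin(0.38008·sin(-288.001°)) = 2355.926 km
|dₓₜ| = 2355.926 km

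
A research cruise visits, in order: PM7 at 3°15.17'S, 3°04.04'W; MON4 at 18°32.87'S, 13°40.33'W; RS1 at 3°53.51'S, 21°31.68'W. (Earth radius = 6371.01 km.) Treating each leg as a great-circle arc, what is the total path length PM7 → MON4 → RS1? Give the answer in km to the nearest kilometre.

3895 km

PM7: φ = -3.25283°, λ = -3.06733°
MON4: φ = -18.54783°, λ = -13.67217°
RS1: φ = -3.89183°, λ = -21.52800°
PM7→MON4: c = 0.322603 rad, d = 2055.30 km
MON4→RS1: c = 0.288803 rad, d = 1839.97 km
Total = 2055.30 + 1839.97 = 3895.27 km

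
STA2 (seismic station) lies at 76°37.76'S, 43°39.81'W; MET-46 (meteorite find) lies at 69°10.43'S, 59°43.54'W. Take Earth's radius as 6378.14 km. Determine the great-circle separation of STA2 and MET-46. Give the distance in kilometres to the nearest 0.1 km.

STA2: φ = -76.62933°, λ = -43.66350°
MET-46: φ = -69.17383°, λ = -59.72567°
Δφ = 7.4555°,  Δλ = -16.0622°
a = sin²(Δφ/2) + cos φ₁ cos φ₂ sin²(Δλ/2) = 0.005832
c = 2·arcsin(√a) = 0.152882 rad = 8.7595°
d = R·c = 6378.14 × 0.152882 = 975.1 km

975.1 km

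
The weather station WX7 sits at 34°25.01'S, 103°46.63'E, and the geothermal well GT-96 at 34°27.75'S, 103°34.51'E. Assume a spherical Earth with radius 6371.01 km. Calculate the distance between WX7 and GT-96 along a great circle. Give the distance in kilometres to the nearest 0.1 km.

19.2 km

WX7: φ = -34.41683°, λ = +103.77717°
GT-96: φ = -34.46250°, λ = +103.57517°
Δφ = -0.0457°,  Δλ = -0.2020°
a = sin²(Δφ/2) + cos φ₁ cos φ₂ sin²(Δλ/2) = 0.000002
c = 2·arcsin(√a) = 0.003015 rad = 0.1727°
d = R·c = 6371.01 × 0.003015 = 19.2 km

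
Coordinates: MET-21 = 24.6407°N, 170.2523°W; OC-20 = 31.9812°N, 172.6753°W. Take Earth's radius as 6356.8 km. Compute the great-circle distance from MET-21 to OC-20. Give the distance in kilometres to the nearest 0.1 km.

Δφ = 7.3405°,  Δλ = -2.4230°
a = sin²(Δφ/2) + cos φ₁ cos φ₂ sin²(Δλ/2) = 0.004442
c = 2·arcsin(√a) = 0.133403 rad = 7.6434°
d = R·c = 6356.8 × 0.133403 = 848.0 km

848.0 km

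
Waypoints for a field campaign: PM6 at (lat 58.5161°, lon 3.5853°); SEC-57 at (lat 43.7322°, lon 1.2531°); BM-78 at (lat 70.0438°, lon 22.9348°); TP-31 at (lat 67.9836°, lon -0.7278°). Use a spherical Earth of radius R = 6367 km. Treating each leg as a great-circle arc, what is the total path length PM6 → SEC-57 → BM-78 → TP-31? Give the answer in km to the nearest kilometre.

5778 km

PM6→SEC-57: c = 0.259250 rad, d = 1650.64 km
SEC-57→BM-78: c = 0.497143 rad, d = 3165.31 km
BM-78→TP-31: c = 0.151163 rad, d = 962.45 km
Total = 1650.64 + 3165.31 + 962.45 = 5778.41 km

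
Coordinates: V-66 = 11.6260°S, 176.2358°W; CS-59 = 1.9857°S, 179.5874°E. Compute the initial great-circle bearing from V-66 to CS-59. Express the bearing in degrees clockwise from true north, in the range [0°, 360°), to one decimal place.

Δλ = -4.1768°
y = sin Δλ · cos φ₂ = -0.072791
x = cos φ₁ sin φ₂ − sin φ₁ cos φ₂ cos Δλ = 0.166927
θ = atan2(y, x) = -23.5602° → 336.4398° (mod 360°)

336.4°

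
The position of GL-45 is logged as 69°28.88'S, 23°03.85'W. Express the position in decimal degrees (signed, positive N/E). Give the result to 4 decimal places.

-69.4813°, -23.0642°

lat: 69.4813° S → -69.4813°
lon: 23.0642° W → -23.0642°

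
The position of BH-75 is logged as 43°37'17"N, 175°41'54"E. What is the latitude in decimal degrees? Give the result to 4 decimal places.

43° + 37′/60 + 17″/3600 = 43 + 0.61667 + 0.00472 = 43.6214°

43.6214°N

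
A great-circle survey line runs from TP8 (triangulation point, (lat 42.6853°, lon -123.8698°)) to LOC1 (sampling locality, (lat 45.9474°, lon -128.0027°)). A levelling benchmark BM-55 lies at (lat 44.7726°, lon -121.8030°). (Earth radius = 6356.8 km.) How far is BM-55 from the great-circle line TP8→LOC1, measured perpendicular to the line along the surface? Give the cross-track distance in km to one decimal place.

δ₁₃ = central angle TP8→BM-55 = 0.044792 rad  (haversine)
θ₁₃ = bearing TP8→BM-55 = 34.874°,  θ₁₂ = bearing TP8→LOC1 = 319.236°
dₓₜ = R·arcsin(sin δ₁₃ · sin(θ₁₃ − θ₁₂)) = 6356.8·arcsin(0.04478·sin(-284.362°)) = 275.829 km
|dₓₜ| = 275.829 km

275.8 km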